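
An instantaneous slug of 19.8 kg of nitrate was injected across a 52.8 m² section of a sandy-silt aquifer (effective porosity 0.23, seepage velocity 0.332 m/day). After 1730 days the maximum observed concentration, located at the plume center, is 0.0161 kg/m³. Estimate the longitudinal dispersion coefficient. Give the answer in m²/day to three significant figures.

At the plume center C_max = M/(n_e·A·√(4πDt)), so D = M²/(4πt·(n_e·A·C_max)²).
n_e·A·C_max = 0.23 × 52.8 × 0.0161 = 0.1955 kg/m.
D = 19.8²/(4π × 1730 × 0.1955²) = 0.472 m²/day.

0.472 m²/day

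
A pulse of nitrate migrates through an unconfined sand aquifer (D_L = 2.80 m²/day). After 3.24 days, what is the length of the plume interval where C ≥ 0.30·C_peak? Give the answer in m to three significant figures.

The plume is Gaussian with σ = √(2Dt) = √(2 × 2.80 × 3.24) = 4.260 m.
C/C_peak = exp(−Δx²/(2σ²)) = 0.30 ⇒ Δx = σ·√(−2 ln 0.30) = 4.260 × 1.552 = 6.612 m.
Width = 2Δx = 13.2 m.

13.2 m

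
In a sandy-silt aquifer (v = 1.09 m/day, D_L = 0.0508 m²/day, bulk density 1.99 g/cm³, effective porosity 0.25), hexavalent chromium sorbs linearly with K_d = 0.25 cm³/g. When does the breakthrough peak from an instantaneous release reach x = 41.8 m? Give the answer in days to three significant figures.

Retardation factor R = 1 + ρ_b·K_d/n = 1 + 1.99 × 0.25/0.25 = 2.990.
Sorption retards both mechanisms: v_R = v/R = 0.3645 m/day, D_R = D/R = 0.01699 m²/day.
Peak time from v_R²t² + 2D_R t − x² = 0: t = (√(D_R² + v_R²x²) − D_R)/v_R².
√(D_R² + v_R²x²) = √(0.01699² + 0.3645² × 41.8²) = 15.24; v_R² = 0.1329.
t = (15.24 − 0.01699)/0.1329 = 115 days.

115 days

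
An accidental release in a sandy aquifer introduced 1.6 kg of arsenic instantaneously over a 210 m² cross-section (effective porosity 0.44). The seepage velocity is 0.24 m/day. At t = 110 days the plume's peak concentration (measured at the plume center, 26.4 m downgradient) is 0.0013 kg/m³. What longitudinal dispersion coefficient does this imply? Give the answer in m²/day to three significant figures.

0.128 m²/day

At the plume center C_max = M/(n_e·A·√(4πDt)), so D = M²/(4πt·(n_e·A·C_max)²).
n_e·A·C_max = 0.44 × 210 × 0.0013 = 0.1201 kg/m.
D = 1.6²/(4π × 110 × 0.1201²) = 0.128 m²/day.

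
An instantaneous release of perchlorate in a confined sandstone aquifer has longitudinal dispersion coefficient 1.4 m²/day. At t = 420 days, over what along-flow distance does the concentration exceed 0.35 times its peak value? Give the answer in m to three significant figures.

The plume is Gaussian with σ = √(2Dt) = √(2 × 1.4 × 420) = 34.29 m.
C/C_peak = exp(−Δx²/(2σ²)) = 0.35 ⇒ Δx = σ·√(−2 ln 0.35) = 34.29 × 1.449 = 49.69 m.
Width = 2Δx = 99.4 m.

99.4 m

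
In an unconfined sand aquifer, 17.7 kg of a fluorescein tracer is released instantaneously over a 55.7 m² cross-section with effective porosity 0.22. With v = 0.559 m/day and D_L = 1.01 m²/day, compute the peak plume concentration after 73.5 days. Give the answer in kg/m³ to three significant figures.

0.0473 kg/m³

The peak of an instantaneous 1D plume sits at x = vt; there the Gaussian factor is 1 and C_max = M/(n_e·A·√(4πDt)), where n_e·A is the pore area the mass is dissolved in.
√(4πDt) = √(4π × 1.01 × 73.5) = 30.54 m, so C_max = 17.7/(0.22 × 55.7 × 30.54) = 0.0473 kg/m³.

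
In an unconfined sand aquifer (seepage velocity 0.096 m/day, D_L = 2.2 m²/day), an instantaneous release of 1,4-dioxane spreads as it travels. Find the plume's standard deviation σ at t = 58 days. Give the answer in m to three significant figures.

Dispersive spreading gives a Gaussian with σ² = 2Dt; advection only shifts the center.
σ = √(2 × 2.2 × 58) = 16.0 m.

16.0 m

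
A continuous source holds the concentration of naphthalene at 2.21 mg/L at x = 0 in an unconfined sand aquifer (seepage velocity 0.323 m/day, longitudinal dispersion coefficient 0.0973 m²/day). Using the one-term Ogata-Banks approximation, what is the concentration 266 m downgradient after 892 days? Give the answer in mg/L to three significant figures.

2.11 mg/L

For a continuous step input, C/C₀ ≈ ½·erfc((x−vt)/(2√(Dt))).
vt = 0.323 × 892 = 288.116 m and 2√(Dt) = 2√(0.0973 × 892) = 18.63 m.
Argument (x−vt)/(2√(Dt)) = (266 − 288.116)/18.63 = -1.187; ½·erfc(-1.187) = 0.9534.
C = 2.21 × 0.9534 = 2.11 mg/L.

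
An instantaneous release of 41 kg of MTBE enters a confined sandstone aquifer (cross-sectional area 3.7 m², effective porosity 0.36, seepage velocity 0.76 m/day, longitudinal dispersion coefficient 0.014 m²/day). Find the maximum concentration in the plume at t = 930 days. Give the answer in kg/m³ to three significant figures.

The peak of an instantaneous 1D plume sits at x = vt; there the Gaussian factor is 1 and C_max = M/(n_e·A·√(4πDt)), where n_e·A is the pore area the mass is dissolved in.
√(4πDt) = √(4π × 0.014 × 930) = 12.79 m, so C_max = 41/(0.36 × 3.7 × 12.79) = 2.41 kg/m³.

2.41 kg/m³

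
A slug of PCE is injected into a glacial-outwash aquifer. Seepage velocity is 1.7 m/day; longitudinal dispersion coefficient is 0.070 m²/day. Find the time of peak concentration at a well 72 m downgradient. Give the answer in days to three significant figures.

42.3 days

For the 1D instantaneous-source solution, setting ∂C/∂t = 0 at fixed x gives v²t² + 2Dt − x² = 0, so t = (√(D² + v²x²) − D)/v².
√(D² + v²x²) = √(0.070² + 1.7² × 72²) = 122.4; v² = 2.89.
t = (122.4 − 0.070)/2.89 = 42.3 days (vs. the pure-advection estimate x/v = 42.4 d).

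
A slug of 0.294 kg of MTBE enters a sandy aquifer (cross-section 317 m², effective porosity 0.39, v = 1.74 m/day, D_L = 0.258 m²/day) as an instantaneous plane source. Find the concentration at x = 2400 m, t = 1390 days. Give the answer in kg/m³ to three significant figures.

For an instantaneous plane source, C(x,t) = M/(n_e·A·√(4πDt)) · exp(−(x−vt)²/(4Dt)), with n_e·A the pore (flow) area.
Plume center vt = 1.74 × 1390 = 2418.6 m, so the well at 2400 m is 18.6 m upgradient of the peak.
√(4πDt) = 67.13 m, giving peak height M/(n_e·A·√(4πDt)) = 0.294/(0.39 × 317 × 67.13) = 3.542e-05 kg/m³.
(x−vt)²/(4Dt) = (-18.6)²/(4 × 0.258 × 1390) = 0.2412; exp(−0.2412) = 0.7857.
C = 3.542e-05 × 0.7857 = 2.78e-05 kg/m³.

2.78e-05 kg/m³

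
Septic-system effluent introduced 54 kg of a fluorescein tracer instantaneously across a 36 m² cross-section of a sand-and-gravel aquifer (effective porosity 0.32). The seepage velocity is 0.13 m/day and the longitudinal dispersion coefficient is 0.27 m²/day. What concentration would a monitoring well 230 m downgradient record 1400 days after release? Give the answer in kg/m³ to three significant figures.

0.0148 kg/m³

For an instantaneous plane source, C(x,t) = M/(n_e·A·√(4πDt)) · exp(−(x−vt)²/(4Dt)), with n_e·A the pore (flow) area.
Plume center vt = 0.13 × 1400 = 182 m, so the well at 230 m is 48 m downgradient of the peak.
√(4πDt) = 68.92 m, giving peak height M/(n_e·A·√(4πDt)) = 54/(0.32 × 36 × 68.92) = 0.06801 kg/m³.
(x−vt)²/(4Dt) = (48)²/(4 × 0.27 × 1400) = 1.524; exp(−1.524) = 0.2178.
C = 0.06801 × 0.2178 = 0.0148 kg/m³.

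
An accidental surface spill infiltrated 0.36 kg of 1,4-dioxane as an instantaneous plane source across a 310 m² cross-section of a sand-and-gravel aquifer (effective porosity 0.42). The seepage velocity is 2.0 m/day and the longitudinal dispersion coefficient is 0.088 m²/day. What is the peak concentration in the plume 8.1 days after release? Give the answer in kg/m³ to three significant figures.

The peak of an instantaneous 1D plume sits at x = vt; there the Gaussian factor is 1 and C_max = M/(n_e·A·√(4πDt)), where n_e·A is the pore area the mass is dissolved in.
√(4πDt) = √(4π × 0.088 × 8.1) = 2.993 m, so C_max = 0.36/(0.42 × 310 × 2.993) = 0.000924 kg/m³.

0.000924 kg/m³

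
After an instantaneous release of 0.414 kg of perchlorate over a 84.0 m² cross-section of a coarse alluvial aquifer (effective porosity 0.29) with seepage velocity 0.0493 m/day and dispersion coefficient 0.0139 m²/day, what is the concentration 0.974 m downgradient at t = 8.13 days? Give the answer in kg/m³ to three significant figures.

For an instantaneous plane source, C(x,t) = M/(n_e·A·√(4πDt)) · exp(−(x−vt)²/(4Dt)), with n_e·A the pore (flow) area.
Plume center vt = 0.0493 × 8.13 = 0.400809 m, so the well at 0.974 m is 0.573191 m downgradient of the peak.
√(4πDt) = 1.192 m, giving peak height M/(n_e·A·√(4πDt)) = 0.414/(0.29 × 84.0 × 1.192) = 0.01426 kg/m³.
(x−vt)²/(4Dt) = (0.573191)²/(4 × 0.0139 × 8.13) = 0.7268; exp(−0.7268) = 0.4835.
C = 0.01426 × 0.4835 = 0.00689 kg/m³.

0.00689 kg/m³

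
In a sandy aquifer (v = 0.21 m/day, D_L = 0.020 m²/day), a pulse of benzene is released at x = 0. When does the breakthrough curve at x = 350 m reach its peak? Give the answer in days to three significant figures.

1670 days

For the 1D instantaneous-source solution, setting ∂C/∂t = 0 at fixed x gives v²t² + 2Dt − x² = 0, so t = (√(D² + v²x²) − D)/v².
√(D² + v²x²) = √(0.020² + 0.21² × 350²) = 73.50; v² = 0.0441.
t = (73.50 − 0.020)/0.0441 = 1670 days (vs. the pure-advection estimate x/v = 1670 d).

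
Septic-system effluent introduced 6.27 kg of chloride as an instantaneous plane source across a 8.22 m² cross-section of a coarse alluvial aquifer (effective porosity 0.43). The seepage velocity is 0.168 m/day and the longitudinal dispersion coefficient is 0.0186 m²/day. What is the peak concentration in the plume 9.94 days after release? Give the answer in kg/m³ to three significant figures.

1.16 kg/m³

The peak of an instantaneous 1D plume sits at x = vt; there the Gaussian factor is 1 and C_max = M/(n_e·A·√(4πDt)), where n_e·A is the pore area the mass is dissolved in.
√(4πDt) = √(4π × 0.0186 × 9.94) = 1.524 m, so C_max = 6.27/(0.43 × 8.22 × 1.524) = 1.16 kg/m³.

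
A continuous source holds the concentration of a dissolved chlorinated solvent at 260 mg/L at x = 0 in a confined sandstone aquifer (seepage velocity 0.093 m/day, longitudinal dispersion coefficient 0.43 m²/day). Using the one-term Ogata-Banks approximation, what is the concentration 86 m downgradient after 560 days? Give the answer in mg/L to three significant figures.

For a continuous step input, C/C₀ ≈ ½·erfc((x−vt)/(2√(Dt))).
vt = 0.093 × 560 = 52.08 m and 2√(Dt) = 2√(0.43 × 560) = 31.04 m.
Argument (x−vt)/(2√(Dt)) = (86 − 52.08)/31.04 = 1.093; ½·erfc(1.093) = 0.06108.
C = 260 × 0.06108 = 15.9 mg/L.

15.9 mg/L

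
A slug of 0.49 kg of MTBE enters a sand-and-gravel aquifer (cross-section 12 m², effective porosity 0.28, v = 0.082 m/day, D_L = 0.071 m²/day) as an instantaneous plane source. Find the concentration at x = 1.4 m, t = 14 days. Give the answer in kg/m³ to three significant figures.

For an instantaneous plane source, C(x,t) = M/(n_e·A·√(4πDt)) · exp(−(x−vt)²/(4Dt)), with n_e·A the pore (flow) area.
Plume center vt = 0.082 × 14 = 1.148 m, so the well at 1.4 m is 0.252 m downgradient of the peak.
√(4πDt) = 3.534 m, giving peak height M/(n_e·A·√(4πDt)) = 0.49/(0.28 × 12 × 3.534) = 0.04127 kg/m³.
(x−vt)²/(4Dt) = (0.252)²/(4 × 0.071 × 14) = 0.01597; exp(−0.01597) = 0.9842.
C = 0.04127 × 0.9842 = 0.0406 kg/m³.

0.0406 kg/m³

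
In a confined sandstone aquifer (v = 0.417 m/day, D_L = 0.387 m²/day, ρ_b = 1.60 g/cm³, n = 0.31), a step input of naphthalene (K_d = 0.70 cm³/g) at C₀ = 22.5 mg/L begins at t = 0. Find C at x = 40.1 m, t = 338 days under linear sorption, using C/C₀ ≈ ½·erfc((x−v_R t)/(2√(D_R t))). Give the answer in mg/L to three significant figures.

2.31 mg/L

Retardation factor R = 1 + ρ_b·K_d/n = 1 + 1.60 × 0.70/0.31 = 4.613.
Sorption retards both mechanisms: v_R = v/R = 0.09040 m/day, D_R = D/R = 0.08389 m²/day.
v_R·t = 0.09040 × 338 = 30.5552 m; 2√(D_R t) = 10.65 m; argument = (40.1 − 30.5552)/10.65 = 0.8962.
C = C₀ × ½·erfc(0.8962) = 22.5 × 0.1025 = 2.31 mg/L.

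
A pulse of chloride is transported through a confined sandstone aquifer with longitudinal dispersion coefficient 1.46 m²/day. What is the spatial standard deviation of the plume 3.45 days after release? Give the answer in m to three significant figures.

Dispersive spreading gives a Gaussian with σ² = 2Dt; advection only shifts the center.
σ = √(2 × 1.46 × 3.45) = 3.17 m.

3.17 m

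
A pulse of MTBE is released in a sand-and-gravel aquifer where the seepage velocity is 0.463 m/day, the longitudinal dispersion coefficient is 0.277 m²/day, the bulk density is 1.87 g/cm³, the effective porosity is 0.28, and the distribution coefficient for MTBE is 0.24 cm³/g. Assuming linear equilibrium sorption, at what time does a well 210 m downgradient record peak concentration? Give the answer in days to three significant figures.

Retardation factor R = 1 + ρ_b·K_d/n = 1 + 1.87 × 0.24/0.28 = 2.603.
Sorption retards both mechanisms: v_R = v/R = 0.1779 m/day, D_R = D/R = 0.1064 m²/day.
Peak time from v_R²t² + 2D_R t − x² = 0: t = (√(D_R² + v_R²x²) − D_R)/v_R².
√(D_R² + v_R²x²) = √(0.1064² + 0.1779² × 210²) = 37.36; v_R² = 0.03165.
t = (37.36 − 0.1064)/0.03165 = 1180 days.

1180 days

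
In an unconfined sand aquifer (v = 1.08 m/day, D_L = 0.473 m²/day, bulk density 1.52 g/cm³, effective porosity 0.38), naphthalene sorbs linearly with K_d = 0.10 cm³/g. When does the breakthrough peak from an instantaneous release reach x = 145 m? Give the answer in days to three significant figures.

Retardation factor R = 1 + ρ_b·K_d/n = 1 + 1.52 × 0.10/0.38 = 1.400.
Sorption retards both mechanisms: v_R = v/R = 0.7714 m/day, D_R = D/R = 0.3379 m²/day.
Peak time from v_R²t² + 2D_R t − x² = 0: t = (√(D_R² + v_R²x²) − D_R)/v_R².
√(D_R² + v_R²x²) = √(0.3379² + 0.7714² × 145²) = 111.9; v_R² = 0.5951.
t = (111.9 − 0.3379)/0.5951 = 187 days.

187 days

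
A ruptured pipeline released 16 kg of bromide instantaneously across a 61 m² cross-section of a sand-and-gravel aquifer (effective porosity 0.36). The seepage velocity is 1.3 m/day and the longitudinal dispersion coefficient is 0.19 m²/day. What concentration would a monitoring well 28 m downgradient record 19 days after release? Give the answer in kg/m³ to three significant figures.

0.0509 kg/m³

For an instantaneous plane source, C(x,t) = M/(n_e·A·√(4πDt)) · exp(−(x−vt)²/(4Dt)), with n_e·A the pore (flow) area.
Plume center vt = 1.3 × 19 = 24.7 m, so the well at 28 m is 3.3 m downgradient of the peak.
√(4πDt) = 6.735 m, giving peak height M/(n_e·A·√(4πDt)) = 16/(0.36 × 61 × 6.735) = 0.1082 kg/m³.
(x−vt)²/(4Dt) = (3.3)²/(4 × 0.19 × 19) = 0.7542; exp(−0.7542) = 0.4704.
C = 0.1082 × 0.4704 = 0.0509 kg/m³.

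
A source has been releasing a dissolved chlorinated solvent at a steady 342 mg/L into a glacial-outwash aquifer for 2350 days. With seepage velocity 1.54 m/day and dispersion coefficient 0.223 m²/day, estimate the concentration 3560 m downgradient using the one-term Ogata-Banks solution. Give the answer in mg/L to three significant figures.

330 mg/L

For a continuous step input, C/C₀ ≈ ½·erfc((x−vt)/(2√(Dt))).
vt = 1.54 × 2350 = 3619 m and 2√(Dt) = 2√(0.223 × 2350) = 45.78 m.
Argument (x−vt)/(2√(Dt)) = (3560 − 3619)/45.78 = -1.289; ½·erfc(-1.289) = 0.9658.
C = 342 × 0.9658 = 330 mg/L.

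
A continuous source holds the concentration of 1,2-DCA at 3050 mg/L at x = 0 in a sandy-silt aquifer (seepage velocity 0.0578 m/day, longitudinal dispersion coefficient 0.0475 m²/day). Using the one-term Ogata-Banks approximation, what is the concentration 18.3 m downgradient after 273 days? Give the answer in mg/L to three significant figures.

946 mg/L

For a continuous step input, C/C₀ ≈ ½·erfc((x−vt)/(2√(Dt))).
vt = 0.0578 × 273 = 15.7794 m and 2√(Dt) = 2√(0.0475 × 273) = 7.202 m.
Argument (x−vt)/(2√(Dt)) = (18.3 − 15.7794)/7.202 = 0.3500; ½·erfc(0.3500) = 0.3103.
C = 3050 × 0.3103 = 946 mg/L.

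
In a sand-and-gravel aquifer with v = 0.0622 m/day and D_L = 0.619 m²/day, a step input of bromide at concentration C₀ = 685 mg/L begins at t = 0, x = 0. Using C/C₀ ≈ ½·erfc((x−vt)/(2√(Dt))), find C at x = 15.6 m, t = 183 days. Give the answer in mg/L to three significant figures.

For a continuous step input, C/C₀ ≈ ½·erfc((x−vt)/(2√(Dt))).
vt = 0.0622 × 183 = 11.3826 m and 2√(Dt) = 2√(0.619 × 183) = 21.29 m.
Argument (x−vt)/(2√(Dt)) = (15.6 − 11.3826)/21.29 = 0.1981; ½·erfc(0.1981) = 0.3897.
C = 685 × 0.3897 = 267 mg/L.

267 mg/L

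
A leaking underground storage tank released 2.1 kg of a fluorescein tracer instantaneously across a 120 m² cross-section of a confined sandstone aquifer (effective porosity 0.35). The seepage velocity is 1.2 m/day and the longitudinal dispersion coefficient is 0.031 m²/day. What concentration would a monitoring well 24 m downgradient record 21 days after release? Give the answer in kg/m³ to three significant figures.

For an instantaneous plane source, C(x,t) = M/(n_e·A·√(4πDt)) · exp(−(x−vt)²/(4Dt)), with n_e·A the pore (flow) area.
Plume center vt = 1.2 × 21 = 25.2 m, so the well at 24 m is 1.2 m upgradient of the peak.
√(4πDt) = 2.860 m, giving peak height M/(n_e·A·√(4πDt)) = 2.1/(0.35 × 120 × 2.860) = 0.01748 kg/m³.
(x−vt)²/(4Dt) = (-1.2)²/(4 × 0.031 × 21) = 0.5530; exp(−0.5530) = 0.5752.
C = 0.01748 × 0.5752 = 0.0101 kg/m³.

0.0101 kg/m³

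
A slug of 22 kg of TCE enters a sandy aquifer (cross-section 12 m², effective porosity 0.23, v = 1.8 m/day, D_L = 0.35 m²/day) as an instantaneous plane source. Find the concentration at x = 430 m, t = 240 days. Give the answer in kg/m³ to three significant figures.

0.242 kg/m³

For an instantaneous plane source, C(x,t) = M/(n_e·A·√(4πDt)) · exp(−(x−vt)²/(4Dt)), with n_e·A the pore (flow) area.
Plume center vt = 1.8 × 240 = 432 m, so the well at 430 m is 2 m upgradient of the peak.
√(4πDt) = 32.49 m, giving peak height M/(n_e·A·√(4πDt)) = 22/(0.23 × 12 × 32.49) = 0.2453 kg/m³.
(x−vt)²/(4Dt) = (-2)²/(4 × 0.35 × 240) = 0.01190; exp(−0.01190) = 0.9882.
C = 0.2453 × 0.9882 = 0.242 kg/m³.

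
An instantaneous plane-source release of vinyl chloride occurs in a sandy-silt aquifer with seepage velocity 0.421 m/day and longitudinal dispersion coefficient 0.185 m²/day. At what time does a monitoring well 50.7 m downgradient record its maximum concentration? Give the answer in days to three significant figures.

For the 1D instantaneous-source solution, setting ∂C/∂t = 0 at fixed x gives v²t² + 2Dt − x² = 0, so t = (√(D² + v²x²) − D)/v².
√(D² + v²x²) = √(0.185² + 0.421² × 50.7²) = 21.35; v² = 0.177241.
t = (21.35 − 0.185)/0.177241 = 119 days (vs. the pure-advection estimate x/v = 120 d).

119 days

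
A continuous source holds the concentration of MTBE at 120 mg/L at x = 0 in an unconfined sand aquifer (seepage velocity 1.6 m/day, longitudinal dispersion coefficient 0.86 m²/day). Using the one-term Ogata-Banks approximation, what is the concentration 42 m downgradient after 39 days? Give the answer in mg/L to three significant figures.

For a continuous step input, C/C₀ ≈ ½·erfc((x−vt)/(2√(Dt))).
vt = 1.6 × 39 = 62.4 m and 2√(Dt) = 2√(0.86 × 39) = 11.58 m.
Argument (x−vt)/(2√(Dt)) = (42 − 62.4)/11.58 = -1.762; ½·erfc(-1.762) = 0.9936.
C = 120 × 0.9936 = 119 mg/L.

119 mg/L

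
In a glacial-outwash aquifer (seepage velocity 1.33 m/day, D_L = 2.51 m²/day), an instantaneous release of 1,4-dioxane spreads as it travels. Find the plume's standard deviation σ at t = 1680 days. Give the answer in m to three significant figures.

Dispersive spreading gives a Gaussian with σ² = 2Dt; advection only shifts the center.
σ = √(2 × 2.51 × 1680) = 91.8 m.

91.8 m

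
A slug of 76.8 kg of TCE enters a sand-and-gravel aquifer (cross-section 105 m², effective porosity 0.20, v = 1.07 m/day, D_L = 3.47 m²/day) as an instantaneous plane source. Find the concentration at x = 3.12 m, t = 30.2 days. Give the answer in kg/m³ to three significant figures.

For an instantaneous plane source, C(x,t) = M/(n_e·A·√(4πDt)) · exp(−(x−vt)²/(4Dt)), with n_e·A the pore (flow) area.
Plume center vt = 1.07 × 30.2 = 32.314 m, so the well at 3.12 m is 29.194 m upgradient of the peak.
√(4πDt) = 36.29 m, giving peak height M/(n_e·A·√(4πDt)) = 76.8/(0.20 × 105 × 36.29) = 0.1008 kg/m³.
(x−vt)²/(4Dt) = (-29.194)²/(4 × 3.47 × 30.2) = 2.033; exp(−2.033) = 0.1309.
C = 0.1008 × 0.1309 = 0.0132 kg/m³.

0.0132 kg/m³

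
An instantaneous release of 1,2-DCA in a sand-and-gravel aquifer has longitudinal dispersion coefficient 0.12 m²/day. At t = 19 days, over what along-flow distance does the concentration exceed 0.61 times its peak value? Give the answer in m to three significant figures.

The plume is Gaussian with σ = √(2Dt) = √(2 × 0.12 × 19) = 2.135 m.
C/C_peak = exp(−Δx²/(2σ²)) = 0.61 ⇒ Δx = σ·√(−2 ln 0.61) = 2.135 × 0.9943 = 2.123 m.
Width = 2Δx = 4.25 m.

4.25 m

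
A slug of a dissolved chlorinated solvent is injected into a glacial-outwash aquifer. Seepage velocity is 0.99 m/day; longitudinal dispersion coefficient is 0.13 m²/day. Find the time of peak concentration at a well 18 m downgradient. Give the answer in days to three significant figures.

For the 1D instantaneous-source solution, setting ∂C/∂t = 0 at fixed x gives v²t² + 2Dt − x² = 0, so t = (√(D² + v²x²) − D)/v².
√(D² + v²x²) = √(0.13² + 0.99² × 18²) = 17.82; v² = 0.9801.
t = (17.82 − 0.13)/0.9801 = 18.0 days (vs. the pure-advection estimate x/v = 18.2 d).

18.0 days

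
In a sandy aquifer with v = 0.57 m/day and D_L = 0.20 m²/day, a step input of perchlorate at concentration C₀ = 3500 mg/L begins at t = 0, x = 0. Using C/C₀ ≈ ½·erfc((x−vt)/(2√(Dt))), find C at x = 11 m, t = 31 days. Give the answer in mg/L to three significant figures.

For a continuous step input, C/C₀ ≈ ½·erfc((x−vt)/(2√(Dt))).
vt = 0.57 × 31 = 17.67 m and 2√(Dt) = 2√(0.20 × 31) = 4.980 m.
Argument (x−vt)/(2√(Dt)) = (11 − 17.67)/4.980 = -1.339; ½·erfc(-1.339) = 0.9709.
C = 3500 × 0.9709 = 3400 mg/L.

3400 mg/L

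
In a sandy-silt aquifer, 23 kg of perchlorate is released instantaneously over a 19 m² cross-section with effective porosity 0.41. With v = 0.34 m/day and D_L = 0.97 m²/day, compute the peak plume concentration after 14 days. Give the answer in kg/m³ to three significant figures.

The peak of an instantaneous 1D plume sits at x = vt; there the Gaussian factor is 1 and C_max = M/(n_e·A·√(4πDt)), where n_e·A is the pore area the mass is dissolved in.
√(4πDt) = √(4π × 0.97 × 14) = 13.06 m, so C_max = 23/(0.41 × 19 × 13.06) = 0.226 kg/m³.

0.226 kg/m³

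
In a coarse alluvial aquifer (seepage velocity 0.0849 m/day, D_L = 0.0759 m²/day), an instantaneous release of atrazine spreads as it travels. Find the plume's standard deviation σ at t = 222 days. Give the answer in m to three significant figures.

5.81 m

Dispersive spreading gives a Gaussian with σ² = 2Dt; advection only shifts the center.
σ = √(2 × 0.0759 × 222) = 5.81 m.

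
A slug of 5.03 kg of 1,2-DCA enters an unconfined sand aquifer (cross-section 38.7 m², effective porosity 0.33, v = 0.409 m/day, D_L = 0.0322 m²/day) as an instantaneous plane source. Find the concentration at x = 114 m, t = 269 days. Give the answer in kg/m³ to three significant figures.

0.0239 kg/m³

For an instantaneous plane source, C(x,t) = M/(n_e·A·√(4πDt)) · exp(−(x−vt)²/(4Dt)), with n_e·A the pore (flow) area.
Plume center vt = 0.409 × 269 = 110.021 m, so the well at 114 m is 3.979 m downgradient of the peak.
√(4πDt) = 10.43 m, giving peak height M/(n_e·A·√(4πDt)) = 5.03/(0.33 × 38.7 × 10.43) = 0.03776 kg/m³.
(x−vt)²/(4Dt) = (3.979)²/(4 × 0.0322 × 269) = 0.4570; exp(−0.4570) = 0.6332.
C = 0.03776 × 0.6332 = 0.0239 kg/m³.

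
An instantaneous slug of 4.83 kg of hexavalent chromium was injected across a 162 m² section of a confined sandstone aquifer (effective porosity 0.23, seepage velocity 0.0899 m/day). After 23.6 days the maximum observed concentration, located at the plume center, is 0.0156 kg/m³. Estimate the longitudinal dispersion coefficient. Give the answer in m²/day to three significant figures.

At the plume center C_max = M/(n_e·A·√(4πDt)), so D = M²/(4πt·(n_e·A·C_max)²).
n_e·A·C_max = 0.23 × 162 × 0.0156 = 0.5813 kg/m.
D = 4.83²/(4π × 23.6 × 0.5813²) = 0.233 m²/day.

0.233 m²/day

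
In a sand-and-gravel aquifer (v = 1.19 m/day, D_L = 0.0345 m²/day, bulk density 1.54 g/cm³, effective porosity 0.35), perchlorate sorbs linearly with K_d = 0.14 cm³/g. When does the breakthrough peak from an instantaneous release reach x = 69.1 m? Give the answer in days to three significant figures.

Retardation factor R = 1 + ρ_b·K_d/n = 1 + 1.54 × 0.14/0.35 = 1.616.
Sorption retards both mechanisms: v_R = v/R = 0.7364 m/day, D_R = D/R = 0.02135 m²/day.
Peak time from v_R²t² + 2D_R t − x² = 0: t = (√(D_R² + v_R²x²) − D_R)/v_R².
√(D_R² + v_R²x²) = √(0.02135² + 0.7364² × 69.1²) = 50.89; v_R² = 0.5423.
t = (50.89 − 0.02135)/0.5423 = 93.8 days.

93.8 days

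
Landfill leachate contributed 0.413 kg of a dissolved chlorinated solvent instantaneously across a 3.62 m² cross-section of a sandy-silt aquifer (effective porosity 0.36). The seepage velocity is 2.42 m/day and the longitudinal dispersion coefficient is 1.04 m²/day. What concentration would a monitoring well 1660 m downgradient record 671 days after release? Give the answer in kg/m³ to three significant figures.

0.00212 kg/m³

For an instantaneous plane source, C(x,t) = M/(n_e·A·√(4πDt)) · exp(−(x−vt)²/(4Dt)), with n_e·A the pore (flow) area.
Plume center vt = 2.42 × 671 = 1623.82 m, so the well at 1660 m is 36.18 m downgradient of the peak.
√(4πDt) = 93.64 m, giving peak height M/(n_e·A·√(4πDt)) = 0.413/(0.36 × 3.62 × 93.64) = 0.003384 kg/m³.
(x−vt)²/(4Dt) = (36.18)²/(4 × 1.04 × 671) = 0.4689; exp(−0.4689) = 0.6257.
C = 0.003384 × 0.6257 = 0.00212 kg/m³.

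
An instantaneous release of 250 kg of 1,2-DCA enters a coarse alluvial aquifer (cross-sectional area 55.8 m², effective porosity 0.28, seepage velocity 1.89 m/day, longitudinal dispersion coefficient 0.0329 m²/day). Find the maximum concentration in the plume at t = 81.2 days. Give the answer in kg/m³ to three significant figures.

The peak of an instantaneous 1D plume sits at x = vt; there the Gaussian factor is 1 and C_max = M/(n_e·A·√(4πDt)), where n_e·A is the pore area the mass is dissolved in.
√(4πDt) = √(4π × 0.0329 × 81.2) = 5.794 m, so C_max = 250/(0.28 × 55.8 × 5.794) = 2.76 kg/m³.

2.76 kg/m³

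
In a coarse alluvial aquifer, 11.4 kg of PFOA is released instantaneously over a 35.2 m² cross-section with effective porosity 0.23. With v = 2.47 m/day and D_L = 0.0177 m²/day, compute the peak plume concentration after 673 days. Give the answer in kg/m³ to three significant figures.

0.115 kg/m³

The peak of an instantaneous 1D plume sits at x = vt; there the Gaussian factor is 1 and C_max = M/(n_e·A·√(4πDt)), where n_e·A is the pore area the mass is dissolved in.
√(4πDt) = √(4π × 0.0177 × 673) = 12.23 m, so C_max = 11.4/(0.23 × 35.2 × 12.23) = 0.115 kg/m³.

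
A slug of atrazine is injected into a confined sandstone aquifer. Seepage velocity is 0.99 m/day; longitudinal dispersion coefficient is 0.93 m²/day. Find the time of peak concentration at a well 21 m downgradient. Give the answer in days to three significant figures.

For the 1D instantaneous-source solution, setting ∂C/∂t = 0 at fixed x gives v²t² + 2Dt − x² = 0, so t = (√(D² + v²x²) − D)/v².
√(D² + v²x²) = √(0.93² + 0.99² × 21²) = 20.81; v² = 0.9801.
t = (20.81 − 0.93)/0.9801 = 20.3 days (vs. the pure-advection estimate x/v = 21.2 d).

20.3 days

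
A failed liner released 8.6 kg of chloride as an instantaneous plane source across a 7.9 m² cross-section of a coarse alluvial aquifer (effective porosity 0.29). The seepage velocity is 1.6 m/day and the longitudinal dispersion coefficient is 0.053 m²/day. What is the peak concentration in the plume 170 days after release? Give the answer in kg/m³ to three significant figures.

The peak of an instantaneous 1D plume sits at x = vt; there the Gaussian factor is 1 and C_max = M/(n_e·A·√(4πDt)), where n_e·A is the pore area the mass is dissolved in.
√(4πDt) = √(4π × 0.053 × 170) = 10.64 m, so C_max = 8.6/(0.29 × 7.9 × 10.64) = 0.353 kg/m³.

0.353 kg/m³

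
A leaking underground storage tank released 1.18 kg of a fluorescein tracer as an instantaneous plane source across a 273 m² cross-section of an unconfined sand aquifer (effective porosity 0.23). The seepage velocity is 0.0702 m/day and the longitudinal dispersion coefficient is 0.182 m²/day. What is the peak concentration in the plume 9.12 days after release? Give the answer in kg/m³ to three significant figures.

The peak of an instantaneous 1D plume sits at x = vt; there the Gaussian factor is 1 and C_max = M/(n_e·A·√(4πDt)), where n_e·A is the pore area the mass is dissolved in.
√(4πDt) = √(4π × 0.182 × 9.12) = 4.567 m, so C_max = 1.18/(0.23 × 273 × 4.567) = 0.00411 kg/m³.

0.00411 kg/m³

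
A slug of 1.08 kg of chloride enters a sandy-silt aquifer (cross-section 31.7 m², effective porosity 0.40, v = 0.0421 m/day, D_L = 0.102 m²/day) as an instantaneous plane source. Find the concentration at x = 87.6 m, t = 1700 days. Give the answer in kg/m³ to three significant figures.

0.00126 kg/m³

For an instantaneous plane source, C(x,t) = M/(n_e·A·√(4πDt)) · exp(−(x−vt)²/(4Dt)), with n_e·A the pore (flow) area.
Plume center vt = 0.0421 × 1700 = 71.57 m, so the well at 87.6 m is 16.03 m downgradient of the peak.
√(4πDt) = 46.68 m, giving peak height M/(n_e·A·√(4πDt)) = 1.08/(0.40 × 31.7 × 46.68) = 0.001825 kg/m³.
(x−vt)²/(4Dt) = (16.03)²/(4 × 0.102 × 1700) = 0.3705; exp(−0.3705) = 0.6904.
C = 0.001825 × 0.6904 = 0.00126 kg/m³.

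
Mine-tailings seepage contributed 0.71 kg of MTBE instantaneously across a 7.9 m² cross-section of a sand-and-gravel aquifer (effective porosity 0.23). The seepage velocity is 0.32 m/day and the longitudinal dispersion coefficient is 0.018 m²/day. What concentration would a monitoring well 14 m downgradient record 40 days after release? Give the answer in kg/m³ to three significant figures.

0.0788 kg/m³

For an instantaneous plane source, C(x,t) = M/(n_e·A·√(4πDt)) · exp(−(x−vt)²/(4Dt)), with n_e·A the pore (flow) area.
Plume center vt = 0.32 × 40 = 12.8 m, so the well at 14 m is 1.2 m downgradient of the peak.
√(4πDt) = 3.008 m, giving peak height M/(n_e·A·√(4πDt)) = 0.71/(0.23 × 7.9 × 3.008) = 0.1299 kg/m³.
(x−vt)²/(4Dt) = (1.2)²/(4 × 0.018 × 40) = 0.5000; exp(−0.5000) = 0.6065.
C = 0.1299 × 0.6065 = 0.0788 kg/m³.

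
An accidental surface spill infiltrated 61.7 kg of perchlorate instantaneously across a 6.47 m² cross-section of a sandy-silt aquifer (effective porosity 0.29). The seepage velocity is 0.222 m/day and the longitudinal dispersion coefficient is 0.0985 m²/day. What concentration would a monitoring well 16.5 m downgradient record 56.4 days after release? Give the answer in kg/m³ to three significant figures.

For an instantaneous plane source, C(x,t) = M/(n_e·A·√(4πDt)) · exp(−(x−vt)²/(4Dt)), with n_e·A the pore (flow) area.
Plume center vt = 0.222 × 56.4 = 12.5208 m, so the well at 16.5 m is 3.9792 m downgradient of the peak.
√(4πDt) = 8.355 m, giving peak height M/(n_e·A·√(4πDt)) = 61.7/(0.29 × 6.47 × 8.355) = 3.936 kg/m³.
(x−vt)²/(4Dt) = (3.9792)²/(4 × 0.0985 × 56.4) = 0.7126; exp(−0.7126) = 0.4904.
C = 3.936 × 0.4904 = 1.93 kg/m³.

1.93 kg/m³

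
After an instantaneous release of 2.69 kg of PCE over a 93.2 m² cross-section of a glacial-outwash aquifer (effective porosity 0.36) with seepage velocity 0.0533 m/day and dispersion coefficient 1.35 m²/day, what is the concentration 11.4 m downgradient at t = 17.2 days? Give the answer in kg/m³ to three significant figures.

0.00144 kg/m³

For an instantaneous plane source, C(x,t) = M/(n_e·A·√(4πDt)) · exp(−(x−vt)²/(4Dt)), with n_e·A the pore (flow) area.
Plume center vt = 0.0533 × 17.2 = 0.91676 m, so the well at 11.4 m is 10.48324 m downgradient of the peak.
√(4πDt) = 17.08 m, giving peak height M/(n_e·A·√(4πDt)) = 2.69/(0.36 × 93.2 × 17.08) = 0.004694 kg/m³.
(x−vt)²/(4Dt) = (10.48324)²/(4 × 1.35 × 17.2) = 1.183; exp(−1.183) = 0.3064.
C = 0.004694 × 0.3064 = 0.00144 kg/m³.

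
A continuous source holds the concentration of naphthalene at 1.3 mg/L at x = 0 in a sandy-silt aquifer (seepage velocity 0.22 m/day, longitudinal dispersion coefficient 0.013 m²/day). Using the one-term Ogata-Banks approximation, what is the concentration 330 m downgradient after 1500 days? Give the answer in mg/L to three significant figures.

0.650 mg/L

For a continuous step input, C/C₀ ≈ ½·erfc((x−vt)/(2√(Dt))).
vt = 0.22 × 1500 = 330 m and 2√(Dt) = 2√(0.013 × 1500) = 8.832 m.
Argument (x−vt)/(2√(Dt)) = (330 − 330)/8.832 = 0; ½·erfc(0) = 0.5000.
C = 1.3 × 0.5000 = 0.650 mg/L.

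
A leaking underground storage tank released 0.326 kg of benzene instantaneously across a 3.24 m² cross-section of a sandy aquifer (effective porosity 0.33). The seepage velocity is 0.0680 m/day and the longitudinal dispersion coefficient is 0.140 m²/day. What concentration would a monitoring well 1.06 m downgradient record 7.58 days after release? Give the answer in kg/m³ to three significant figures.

0.0779 kg/m³

For an instantaneous plane source, C(x,t) = M/(n_e·A·√(4πDt)) · exp(−(x−vt)²/(4Dt)), with n_e·A the pore (flow) area.
Plume center vt = 0.0680 × 7.58 = 0.51544 m, so the well at 1.06 m is 0.54456 m downgradient of the peak.
√(4πDt) = 3.652 m, giving peak height M/(n_e·A·√(4πDt)) = 0.326/(0.33 × 3.24 × 3.652) = 0.08349 kg/m³.
(x−vt)²/(4Dt) = (0.54456)²/(4 × 0.140 × 7.58) = 0.06986; exp(−0.06986) = 0.9325.
C = 0.08349 × 0.9325 = 0.0779 kg/m³.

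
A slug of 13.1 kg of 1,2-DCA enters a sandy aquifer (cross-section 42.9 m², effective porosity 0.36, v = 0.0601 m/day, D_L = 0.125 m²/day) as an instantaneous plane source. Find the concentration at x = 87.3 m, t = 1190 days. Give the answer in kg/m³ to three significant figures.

0.0129 kg/m³

For an instantaneous plane source, C(x,t) = M/(n_e·A·√(4πDt)) · exp(−(x−vt)²/(4Dt)), with n_e·A the pore (flow) area.
Plume center vt = 0.0601 × 1190 = 71.519 m, so the well at 87.3 m is 15.781 m downgradient of the peak.
√(4πDt) = 43.23 m, giving peak height M/(n_e·A·√(4πDt)) = 13.1/(0.36 × 42.9 × 43.23) = 0.01962 kg/m³.
(x−vt)²/(4Dt) = (15.781)²/(4 × 0.125 × 1190) = 0.4186; exp(−0.4186) = 0.6580.
C = 0.01962 × 0.6580 = 0.0129 kg/m³.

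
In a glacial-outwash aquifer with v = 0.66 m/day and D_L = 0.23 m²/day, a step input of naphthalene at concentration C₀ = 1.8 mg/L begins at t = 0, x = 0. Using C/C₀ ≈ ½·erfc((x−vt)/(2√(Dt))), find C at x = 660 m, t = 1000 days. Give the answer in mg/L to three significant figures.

For a continuous step input, C/C₀ ≈ ½·erfc((x−vt)/(2√(Dt))).
vt = 0.66 × 1000 = 660 m and 2√(Dt) = 2√(0.23 × 1000) = 30.33 m.
Argument (x−vt)/(2√(Dt)) = (660 − 660)/30.33 = 0; ½·erfc(0) = 0.5000.
C = 1.8 × 0.5000 = 0.900 mg/L.

0.900 mg/L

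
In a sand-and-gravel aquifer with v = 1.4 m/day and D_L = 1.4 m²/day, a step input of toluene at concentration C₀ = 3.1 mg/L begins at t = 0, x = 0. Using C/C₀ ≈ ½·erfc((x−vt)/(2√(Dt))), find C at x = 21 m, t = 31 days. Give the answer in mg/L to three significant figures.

For a continuous step input, C/C₀ ≈ ½·erfc((x−vt)/(2√(Dt))).
vt = 1.4 × 31 = 43.4 m and 2√(Dt) = 2√(1.4 × 31) = 13.18 m.
Argument (x−vt)/(2√(Dt)) = (21 − 43.4)/13.18 = -1.700; ½·erfc(-1.700) = 0.9919.
C = 3.1 × 0.9919 = 3.07 mg/L.

3.07 mg/L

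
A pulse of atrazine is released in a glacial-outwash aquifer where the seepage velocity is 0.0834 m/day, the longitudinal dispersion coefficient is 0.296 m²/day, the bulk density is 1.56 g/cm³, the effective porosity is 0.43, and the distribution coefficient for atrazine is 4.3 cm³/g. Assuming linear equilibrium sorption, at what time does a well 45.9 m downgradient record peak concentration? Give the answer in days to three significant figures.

8460 days

Retardation factor R = 1 + ρ_b·K_d/n = 1 + 1.56 × 4.3/0.43 = 16.60.
Sorption retards both mechanisms: v_R = v/R = 0.005024 m/day, D_R = D/R = 0.01783 m²/day.
Peak time from v_R²t² + 2D_R t − x² = 0: t = (√(D_R² + v_R²x²) − D_R)/v_R².
√(D_R² + v_R²x²) = √(0.01783² + 0.005024² × 45.9²) = 0.2313; v_R² = 2.524e-05.
t = (0.2313 − 0.01783)/2.524e-05 = 8460 days.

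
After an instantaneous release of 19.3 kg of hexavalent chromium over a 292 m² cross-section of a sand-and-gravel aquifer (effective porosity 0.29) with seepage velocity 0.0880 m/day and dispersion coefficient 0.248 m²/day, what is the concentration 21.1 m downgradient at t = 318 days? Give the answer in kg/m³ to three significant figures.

For an instantaneous plane source, C(x,t) = M/(n_e·A·√(4πDt)) · exp(−(x−vt)²/(4Dt)), with n_e·A the pore (flow) area.
Plume center vt = 0.0880 × 318 = 27.984 m, so the well at 21.1 m is 6.884 m upgradient of the peak.
√(4πDt) = 31.48 m, giving peak height M/(n_e·A·√(4πDt)) = 19.3/(0.29 × 292 × 31.48) = 0.007240 kg/m³.
(x−vt)²/(4Dt) = (-6.884)²/(4 × 0.248 × 318) = 0.1502; exp(−0.1502) = 0.8605.
C = 0.007240 × 0.8605 = 0.00623 kg/m³.

0.00623 kg/m³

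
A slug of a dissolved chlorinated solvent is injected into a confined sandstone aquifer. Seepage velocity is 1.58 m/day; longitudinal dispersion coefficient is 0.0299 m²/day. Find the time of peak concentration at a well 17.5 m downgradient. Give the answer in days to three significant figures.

11.1 days

For the 1D instantaneous-source solution, setting ∂C/∂t = 0 at fixed x gives v²t² + 2Dt − x² = 0, so t = (√(D² + v²x²) − D)/v².
√(D² + v²x²) = √(0.0299² + 1.58² × 17.5²) = 27.65; v² = 2.4964.
t = (27.65 − 0.0299)/2.4964 = 11.1 days (vs. the pure-advection estimate x/v = 11.1 d).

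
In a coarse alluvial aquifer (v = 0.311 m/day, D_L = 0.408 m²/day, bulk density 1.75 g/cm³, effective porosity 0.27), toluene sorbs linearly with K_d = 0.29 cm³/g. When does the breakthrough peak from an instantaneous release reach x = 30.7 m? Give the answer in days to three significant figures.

272 days

Retardation factor R = 1 + ρ_b·K_d/n = 1 + 1.75 × 0.29/0.27 = 2.880.
Sorption retards both mechanisms: v_R = v/R = 0.1080 m/day, D_R = D/R = 0.1417 m²/day.
Peak time from v_R²t² + 2D_R t − x² = 0: t = (√(D_R² + v_R²x²) − D_R)/v_R².
√(D_R² + v_R²x²) = √(0.1417² + 0.1080² × 30.7²) = 3.319; v_R² = 0.01166.
t = (3.319 − 0.1417)/0.01166 = 272 days.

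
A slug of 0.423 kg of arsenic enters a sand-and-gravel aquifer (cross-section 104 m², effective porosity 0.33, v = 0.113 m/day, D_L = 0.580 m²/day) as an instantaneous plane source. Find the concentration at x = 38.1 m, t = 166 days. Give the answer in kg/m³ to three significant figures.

For an instantaneous plane source, C(x,t) = M/(n_e·A·√(4πDt)) · exp(−(x−vt)²/(4Dt)), with n_e·A the pore (flow) area.
Plume center vt = 0.113 × 166 = 18.758 m, so the well at 38.1 m is 19.342 m downgradient of the peak.
√(4πDt) = 34.78 m, giving peak height M/(n_e·A·√(4πDt)) = 0.423/(0.33 × 104 × 34.78) = 0.0003544 kg/m³.
(x−vt)²/(4Dt) = (19.342)²/(4 × 0.580 × 166) = 0.9714; exp(−0.9714) = 0.3786.
C = 0.0003544 × 0.3786 = 0.000134 kg/m³.

0.000134 kg/m³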